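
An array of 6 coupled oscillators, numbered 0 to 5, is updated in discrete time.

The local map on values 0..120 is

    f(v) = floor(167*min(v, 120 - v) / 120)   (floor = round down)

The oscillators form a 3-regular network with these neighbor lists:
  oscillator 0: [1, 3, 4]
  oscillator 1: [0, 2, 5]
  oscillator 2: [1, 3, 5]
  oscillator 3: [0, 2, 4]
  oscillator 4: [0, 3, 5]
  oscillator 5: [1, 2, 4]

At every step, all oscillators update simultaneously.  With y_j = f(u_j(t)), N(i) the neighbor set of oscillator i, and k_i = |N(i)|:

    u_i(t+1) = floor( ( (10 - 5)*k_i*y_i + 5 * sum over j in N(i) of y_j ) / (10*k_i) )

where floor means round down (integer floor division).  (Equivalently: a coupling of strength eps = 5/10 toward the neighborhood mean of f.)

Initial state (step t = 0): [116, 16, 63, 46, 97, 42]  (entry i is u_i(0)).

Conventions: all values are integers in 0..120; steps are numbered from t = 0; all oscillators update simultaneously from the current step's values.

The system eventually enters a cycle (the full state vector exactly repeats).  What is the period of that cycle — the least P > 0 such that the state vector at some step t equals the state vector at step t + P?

Simulating step by step:
t=0: [116, 16, 63, 46, 97, 42]
t=1: [22, 34, 63, 51, 37, 51]
t=2: [43, 53, 70, 61, 53, 64]
t=3: [67, 70, 73, 74, 72, 74]
t=4: [69, 68, 65, 66, 66, 65]
t=5: [72, 73, 75, 74, 74, 75]
t=6: [65, 64, 62, 64, 64, 62]
t=7: [76, 77, 79, 77, 77, 79]
t=8: [60, 58, 57, 59, 59, 57]
t=9: [82, 80, 79, 81, 81, 79]
t=10: [53, 55, 56, 54, 54, 56]
t=11: [74, 75, 76, 75, 75, 76]
t=12: [63, 62, 61, 62, 62, 61]
t=13: [79, 80, 81, 80, 80, 81]
t=14: [56, 55, 54, 55, 55, 54]
t=15: [76, 75, 75, 76, 76, 75]
t=16: [61, 61, 61, 61, 61, 61]
t=17: [82, 82, 82, 82, 82, 82]
t=18: [52, 52, 52, 52, 52, 52]
t=19: [72, 72, 72, 72, 72, 72]
t=20: [66, 66, 66, 66, 66, 66]
t=21: [75, 75, 75, 75, 75, 75]
t=22: [62, 62, 62, 62, 62, 62]
t=23: [80, 80, 80, 80, 80, 80]
t=24: [55, 55, 55, 55, 55, 55]
t=25: [76, 76, 76, 76, 76, 76]
t=26: [61, 61, 61, 61, 61, 61]

Answer: 10
Key observation: The state at step 16, [61, 61, 61, 61, 61, 61], reappears at step 26 — and no state repeats earlier — so the cycle the system enters has period 10.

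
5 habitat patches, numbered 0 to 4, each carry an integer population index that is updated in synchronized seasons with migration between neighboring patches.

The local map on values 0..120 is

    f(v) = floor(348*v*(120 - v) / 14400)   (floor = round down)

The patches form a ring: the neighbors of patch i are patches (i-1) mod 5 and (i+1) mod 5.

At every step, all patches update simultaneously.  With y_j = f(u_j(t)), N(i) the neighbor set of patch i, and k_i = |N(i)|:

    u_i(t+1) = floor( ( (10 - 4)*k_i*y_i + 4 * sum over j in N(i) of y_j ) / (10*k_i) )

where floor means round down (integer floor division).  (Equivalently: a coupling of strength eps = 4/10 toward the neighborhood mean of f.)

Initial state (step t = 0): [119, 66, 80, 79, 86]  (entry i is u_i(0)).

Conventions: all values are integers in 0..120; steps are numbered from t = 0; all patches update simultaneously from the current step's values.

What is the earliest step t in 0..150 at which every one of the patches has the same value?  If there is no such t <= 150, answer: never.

Simulating step by step:
t=0: [119, 66, 80, 79, 86]  (not all equal)
t=1: [32, 67, 79, 76, 58]  (not all equal)
t=2: [75, 80, 79, 80, 81]  (not all equal)
t=3: [79, 78, 77, 77, 77]  (not all equal)
t=4: [78, 79, 79, 80, 79]  (not all equal)
t=5: [78, 78, 77, 77, 78]  (not all equal)
t=6: [79, 79, 79, 79, 79]  (all equal)

Answer: 6
Key observation: Synchronization is absorbing here: once all patches are equal they stay equal, and step 6 is the first all-equal step.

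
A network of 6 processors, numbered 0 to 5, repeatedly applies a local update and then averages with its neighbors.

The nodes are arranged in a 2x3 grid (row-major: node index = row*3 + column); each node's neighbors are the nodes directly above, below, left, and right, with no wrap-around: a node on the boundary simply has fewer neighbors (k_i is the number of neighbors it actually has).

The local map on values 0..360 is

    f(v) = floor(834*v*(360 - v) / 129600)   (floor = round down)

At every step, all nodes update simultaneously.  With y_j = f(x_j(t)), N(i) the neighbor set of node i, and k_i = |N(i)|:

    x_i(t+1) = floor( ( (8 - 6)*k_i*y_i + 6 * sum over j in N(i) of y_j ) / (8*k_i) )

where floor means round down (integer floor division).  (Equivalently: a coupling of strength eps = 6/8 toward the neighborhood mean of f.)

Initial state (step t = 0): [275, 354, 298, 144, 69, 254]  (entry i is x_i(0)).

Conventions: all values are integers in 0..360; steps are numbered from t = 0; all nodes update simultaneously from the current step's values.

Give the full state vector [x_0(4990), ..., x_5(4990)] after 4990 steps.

Simulating step by step:
t=0: [275, 354, 298, 144, 69, 254]
t=1: [117, 102, 99, 154, 128, 135]
t=2: [185, 177, 178, 190, 189, 182]
t=3: [207, 207, 208, 207, 207, 207]
t=4: [203, 203, 203, 203, 203, 203]
t=5: [205, 205, 205, 205, 205, 205]
t=6: [204, 204, 204, 204, 204, 204]
t=7: [204, 204, 204, 204, 204, 204]

Answer: [204, 204, 204, 204, 204, 204]
Key observation: The state at step 6, [204, 204, 204, 204, 204, 204], reappears at step 7: the system is in a cycle of period 1 from step 6 on.  Therefore the state at step 4990 equals the state at step 6 + ((4990 - 6) mod 1) = 6, which is [204, 204, 204, 204, 204, 204].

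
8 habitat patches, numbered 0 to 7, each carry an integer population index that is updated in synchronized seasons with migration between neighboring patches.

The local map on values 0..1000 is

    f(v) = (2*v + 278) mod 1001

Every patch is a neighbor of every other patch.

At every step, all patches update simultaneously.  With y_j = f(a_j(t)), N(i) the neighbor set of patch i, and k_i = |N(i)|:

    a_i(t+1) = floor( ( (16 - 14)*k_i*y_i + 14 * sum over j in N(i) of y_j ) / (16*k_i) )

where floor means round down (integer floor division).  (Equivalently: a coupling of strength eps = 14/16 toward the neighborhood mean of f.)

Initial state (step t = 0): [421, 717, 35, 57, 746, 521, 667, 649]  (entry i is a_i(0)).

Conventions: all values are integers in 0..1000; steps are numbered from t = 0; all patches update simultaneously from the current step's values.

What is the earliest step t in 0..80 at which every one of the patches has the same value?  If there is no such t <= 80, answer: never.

Answer: 1
Key observation: Synchronization is absorbing here: once all patches are equal they stay equal, and step 1 is the first all-equal step.

Derivation:
t=0: [421, 717, 35, 57, 746, 521, 667, 649]  (not all equal)
t=1: [480, 480, 480, 480, 480, 480, 480, 480]  (all equal)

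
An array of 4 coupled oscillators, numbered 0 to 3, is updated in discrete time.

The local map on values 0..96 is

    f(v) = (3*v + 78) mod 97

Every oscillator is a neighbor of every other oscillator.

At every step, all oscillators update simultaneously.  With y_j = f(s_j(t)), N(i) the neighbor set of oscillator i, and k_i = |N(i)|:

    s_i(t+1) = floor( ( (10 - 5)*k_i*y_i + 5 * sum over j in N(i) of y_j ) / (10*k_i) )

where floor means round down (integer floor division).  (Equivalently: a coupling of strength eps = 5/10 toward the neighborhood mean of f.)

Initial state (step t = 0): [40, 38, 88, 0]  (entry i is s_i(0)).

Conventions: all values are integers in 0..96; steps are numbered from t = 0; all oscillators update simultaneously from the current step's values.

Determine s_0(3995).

Answer: s_0(3995) = 65
Key observation: The state at step 5, [65, 62, 48, 57], reappears at step 6: the system is in a cycle of period 1 from step 5 on.  Therefore the state at step 3995 equals the state at step 5 + ((3995 - 5) mod 1) = 5, which is [65, 62, 48, 57].

Derivation:
t=0: [40, 38, 88, 0]
t=1: [39, 69, 55, 64]
t=2: [36, 66, 52, 61]
t=3: [76, 73, 59, 68]
t=4: [33, 30, 48, 57]
t=5: [65, 62, 48, 57]
t=6: [65, 62, 48, 57]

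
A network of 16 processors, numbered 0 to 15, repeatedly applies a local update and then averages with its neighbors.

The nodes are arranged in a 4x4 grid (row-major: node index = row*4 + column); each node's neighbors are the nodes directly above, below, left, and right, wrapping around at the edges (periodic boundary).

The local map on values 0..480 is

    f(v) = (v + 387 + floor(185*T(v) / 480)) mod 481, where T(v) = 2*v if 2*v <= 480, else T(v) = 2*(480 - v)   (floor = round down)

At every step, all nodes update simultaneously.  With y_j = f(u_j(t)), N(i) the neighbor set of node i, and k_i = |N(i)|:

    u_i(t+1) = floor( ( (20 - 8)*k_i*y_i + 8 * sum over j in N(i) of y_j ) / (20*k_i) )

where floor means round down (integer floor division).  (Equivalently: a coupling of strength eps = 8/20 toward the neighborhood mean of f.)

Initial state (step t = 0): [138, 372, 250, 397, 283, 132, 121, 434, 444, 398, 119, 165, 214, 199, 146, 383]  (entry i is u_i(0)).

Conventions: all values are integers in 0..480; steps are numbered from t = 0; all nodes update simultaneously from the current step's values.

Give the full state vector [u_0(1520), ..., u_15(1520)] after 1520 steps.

Answer: [357, 357, 357, 357, 357, 357, 357, 357, 357, 357, 357, 357, 357, 357, 357, 357]
Key observation: The state at step 6, [357, 357, 357, 357, 357, 357, 357, 357, 357, 357, 357, 357, 357, 357, 357, 357], reappears at step 7: the system is in a cycle of period 1 from step 6 on.  Therefore the state at step 1520 equals the state at step 6 + ((1520 - 6) mod 1) = 6, which is [357, 357, 357, 357, 357, 357, 357, 357, 357, 357, 357, 357, 357, 357, 357, 357].

Derivation:
t=0: [138, 372, 250, 397, 283, 132, 121, 434, 444, 398, 119, 165, 214, 199, 146, 383]
t=1: [225, 304, 300, 341, 308, 202, 168, 327, 345, 309, 154, 241, 285, 272, 205, 319]
t=2: [321, 331, 323, 347, 334, 281, 235, 333, 349, 321, 221, 321, 339, 332, 282, 338]
t=3: [350, 349, 346, 353, 350, 341, 327, 349, 353, 343, 314, 345, 352, 350, 339, 351]
t=4: [355, 355, 354, 355, 355, 353, 351, 354, 355, 353, 349, 354, 356, 355, 353, 355]
t=5: [357, 356, 356, 357, 356, 356, 356, 356, 356, 356, 355, 356, 357, 356, 356, 356]
t=6: [357, 357, 357, 357, 357, 357, 357, 357, 357, 357, 357, 357, 357, 357, 357, 357]
t=7: [357, 357, 357, 357, 357, 357, 357, 357, 357, 357, 357, 357, 357, 357, 357, 357]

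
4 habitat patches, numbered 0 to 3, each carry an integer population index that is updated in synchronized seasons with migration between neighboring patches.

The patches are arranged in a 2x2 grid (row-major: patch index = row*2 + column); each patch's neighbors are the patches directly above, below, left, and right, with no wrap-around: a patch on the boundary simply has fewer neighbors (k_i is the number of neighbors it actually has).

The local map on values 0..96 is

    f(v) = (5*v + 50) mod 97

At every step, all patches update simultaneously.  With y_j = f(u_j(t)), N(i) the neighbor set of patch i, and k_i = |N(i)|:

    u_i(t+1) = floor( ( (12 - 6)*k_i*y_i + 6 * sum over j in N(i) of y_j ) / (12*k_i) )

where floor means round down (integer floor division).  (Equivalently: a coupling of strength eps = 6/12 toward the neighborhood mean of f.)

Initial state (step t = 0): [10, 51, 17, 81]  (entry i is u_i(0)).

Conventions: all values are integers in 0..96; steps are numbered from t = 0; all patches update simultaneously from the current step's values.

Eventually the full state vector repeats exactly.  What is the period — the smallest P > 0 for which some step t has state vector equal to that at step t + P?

Answer: 16
Key observation: The state at step 49, [66, 36, 66, 36], reappears at step 65 — and no state repeats earlier — so the cycle the system enters has period 16.

Derivation:
t=0: [10, 51, 17, 81]
t=1: [14, 24, 36, 46]
t=2: [38, 63, 45, 70]
t=3: [61, 51, 55, 44]
t=4: [44, 42, 52, 50]
t=5: [59, 54, 30, 25]
t=6: [35, 47, 36, 47]
t=7: [47, 76, 48, 77]
t=8: [80, 55, 82, 58]
t=9: [57, 44, 63, 51]
t=10: [59, 52, 51, 44]
t=11: [35, 42, 39, 46]
t=12: [44, 62, 54, 72]
t=13: [62, 59, 39, 35]
t=14: [60, 52, 50, 41]
t=15: [36, 39, 34, 37]
t=16: [37, 44, 32, 39]
t=17: [43, 61, 31, 48]
t=18: [54, 73, 47, 66]
t=19: [44, 43, 75, 74]
t=20: [65, 62, 45, 43]
t=21: [79, 73, 79, 73]
t=22: [49, 34, 49, 34]
t=23: [9, 20, 9, 20]
t=24: [84, 63, 84, 63]
t=25: [80, 76, 80, 76]
t=26: [57, 47, 57, 47]
t=27: [55, 79, 55, 79]
t=28: [39, 51, 39, 51]
t=29: [41, 23, 41, 23]
t=30: [62, 66, 62, 66]
t=31: [74, 84, 74, 84]
t=32: [44, 69, 44, 69]
t=33: [58, 24, 58, 24]
t=34: [55, 67, 55, 67]
t=35: [49, 79, 49, 79]
t=36: [17, 43, 17, 43]
t=37: [46, 62, 46, 62]
t=38: [81, 73, 81, 73]
t=39: [57, 37, 57, 37]
t=40: [43, 41, 43, 41]
t=41: [68, 63, 68, 63]
t=42: [20, 56, 20, 56]
t=43: [49, 42, 49, 42]
t=44: [19, 50, 19, 50]
t=45: [38, 18, 38, 18]
t=46: [45, 43, 45, 43]
t=47: [78, 73, 78, 73]
t=48: [45, 33, 45, 33]
t=49: [66, 36, 66, 36]
t=50: [75, 49, 75, 49]
t=51: [28, 12, 28, 12]
t=52: [73, 33, 73, 33]
t=53: [25, 22, 25, 22]
t=54: [74, 66, 74, 66]
t=55: [46, 74, 46, 74]
t=56: [72, 45, 72, 45]
t=57: [36, 66, 36, 66]
t=58: [49, 75, 49, 75]
t=59: [12, 28, 12, 28]
t=60: [33, 73, 33, 73]
t=61: [22, 25, 22, 25]
t=62: [66, 74, 66, 74]
t=63: [74, 46, 74, 46]
t=64: [45, 72, 45, 72]
t=65: [66, 36, 66, 36]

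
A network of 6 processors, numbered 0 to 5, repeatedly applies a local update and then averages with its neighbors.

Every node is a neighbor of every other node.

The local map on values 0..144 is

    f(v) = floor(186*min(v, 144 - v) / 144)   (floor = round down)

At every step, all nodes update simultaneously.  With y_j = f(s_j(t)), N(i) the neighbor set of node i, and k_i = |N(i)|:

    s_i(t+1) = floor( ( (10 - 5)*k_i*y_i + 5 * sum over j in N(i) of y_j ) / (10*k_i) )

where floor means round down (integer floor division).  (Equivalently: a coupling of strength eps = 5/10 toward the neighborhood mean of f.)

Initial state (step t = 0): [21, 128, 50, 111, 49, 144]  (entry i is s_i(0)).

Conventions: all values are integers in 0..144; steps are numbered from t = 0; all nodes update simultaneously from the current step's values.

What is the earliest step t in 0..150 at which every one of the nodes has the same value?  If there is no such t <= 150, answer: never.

Simulating step by step:
t=0: [21, 128, 50, 111, 49, 144]  (not all equal)
t=1: [32, 29, 47, 38, 46, 21]  (not all equal)
t=2: [43, 42, 51, 46, 50, 38]  (not all equal)
t=3: [56, 56, 60, 58, 60, 54]  (not all equal)
t=4: [72, 72, 74, 73, 74, 71]  (not all equal)
t=5: [92, 92, 90, 91, 90, 91]  (not all equal)
t=6: [67, 67, 68, 68, 68, 68]  (not all equal)
t=7: [86, 86, 86, 86, 86, 86]  (all equal)

Answer: 7
Key observation: Synchronization is absorbing here: once all nodes are equal they stay equal, and step 7 is the first all-equal step.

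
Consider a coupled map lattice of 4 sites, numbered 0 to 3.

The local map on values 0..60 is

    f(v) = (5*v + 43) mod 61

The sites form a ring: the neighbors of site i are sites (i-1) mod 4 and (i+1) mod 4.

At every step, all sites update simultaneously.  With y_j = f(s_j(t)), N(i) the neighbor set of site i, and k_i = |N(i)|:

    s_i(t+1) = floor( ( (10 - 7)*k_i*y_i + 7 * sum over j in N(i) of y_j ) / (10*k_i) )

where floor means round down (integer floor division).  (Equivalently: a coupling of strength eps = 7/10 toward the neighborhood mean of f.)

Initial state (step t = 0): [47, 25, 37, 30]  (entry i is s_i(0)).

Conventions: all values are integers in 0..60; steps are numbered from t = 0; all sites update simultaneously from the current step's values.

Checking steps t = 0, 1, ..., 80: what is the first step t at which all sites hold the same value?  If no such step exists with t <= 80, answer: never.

Answer: 11
Key observation: Synchronization is absorbing here: once all sites are equal they stay equal, and step 11 is the first all-equal step.

Derivation:
t=0: [47, 25, 37, 30]  (not all equal)
t=1: [29, 41, 33, 30]  (not all equal)
t=2: [6, 11, 12, 13]  (not all equal)
t=3: [33, 30, 42, 33]  (not all equal)
t=4: [19, 14, 14, 19]  (not all equal)
t=5: [28, 39, 39, 28]  (not all equal)
t=6: [19, 35, 35, 19]  (not all equal)
t=7: [22, 28, 28, 22]  (not all equal)
t=8: [20, 10, 10, 20]  (not all equal)
t=9: [24, 28, 28, 24]  (not all equal)
t=10: [26, 14, 14, 26]  (not all equal)
t=11: [51, 51, 51, 51]  (all equal)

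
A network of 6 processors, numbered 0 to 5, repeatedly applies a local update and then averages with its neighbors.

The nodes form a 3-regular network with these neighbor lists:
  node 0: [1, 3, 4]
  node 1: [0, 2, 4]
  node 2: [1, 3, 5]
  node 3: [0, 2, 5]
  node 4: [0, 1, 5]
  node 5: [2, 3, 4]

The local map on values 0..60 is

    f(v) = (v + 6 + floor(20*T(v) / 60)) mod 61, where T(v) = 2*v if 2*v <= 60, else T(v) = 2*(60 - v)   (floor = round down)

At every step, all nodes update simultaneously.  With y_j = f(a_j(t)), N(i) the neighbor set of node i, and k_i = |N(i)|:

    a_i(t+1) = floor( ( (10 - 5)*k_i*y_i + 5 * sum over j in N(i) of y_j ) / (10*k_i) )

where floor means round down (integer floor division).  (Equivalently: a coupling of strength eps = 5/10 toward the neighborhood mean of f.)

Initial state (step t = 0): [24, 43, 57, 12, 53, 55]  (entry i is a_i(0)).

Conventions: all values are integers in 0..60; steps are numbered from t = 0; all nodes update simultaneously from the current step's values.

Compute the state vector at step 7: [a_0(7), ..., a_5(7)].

Simulating step by step:
t=0: [24, 43, 57, 12, 53, 55]
t=1: [37, 38, 16, 21, 19, 6]
t=2: [51, 50, 35, 38, 40, 26]
t=3: [20, 20, 46, 47, 38, 53]
t=4: [35, 35, 6, 6, 42, 10]
t=5: [50, 50, 23, 23, 52, 26]
t=6: [8, 8, 37, 37, 9, 39]
t=7: [25, 25, 51, 51, 26, 52]

Answer: [25, 25, 51, 51, 26, 52]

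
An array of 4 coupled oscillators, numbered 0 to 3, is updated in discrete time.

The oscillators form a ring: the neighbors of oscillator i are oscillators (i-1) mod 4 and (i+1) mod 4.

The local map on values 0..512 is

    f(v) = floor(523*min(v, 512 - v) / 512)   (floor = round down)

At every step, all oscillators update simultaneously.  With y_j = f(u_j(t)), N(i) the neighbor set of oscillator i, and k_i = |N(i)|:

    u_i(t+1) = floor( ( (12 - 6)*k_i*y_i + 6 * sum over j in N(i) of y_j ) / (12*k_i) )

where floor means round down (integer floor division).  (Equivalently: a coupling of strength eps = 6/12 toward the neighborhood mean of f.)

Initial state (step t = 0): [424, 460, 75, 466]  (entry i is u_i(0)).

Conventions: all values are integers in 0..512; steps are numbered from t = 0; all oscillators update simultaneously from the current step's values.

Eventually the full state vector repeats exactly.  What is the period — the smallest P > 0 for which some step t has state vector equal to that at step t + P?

Answer: 2
Key observation: The state at step 86, [256, 256, 256, 256], reappears at step 88 — and no state repeats earlier — so the cycle the system enters has period 2.

Derivation:
t=0: [424, 460, 75, 466]
t=1: [69, 67, 62, 64]
t=2: [68, 67, 64, 65]
t=3: [68, 67, 66, 66]
t=4: [68, 68, 67, 67]
t=5: [68, 68, 68, 68]
t=6: [69, 69, 69, 69]
t=7: [70, 70, 70, 70]
t=8: [71, 71, 71, 71]
t=9: [72, 72, 72, 72]
t=10: [73, 73, 73, 73]
t=11: [74, 74, 74, 74]
t=12: [75, 75, 75, 75]
t=13: [76, 76, 76, 76]
t=14: [77, 77, 77, 77]
t=15: [78, 78, 78, 78]
t=16: [79, 79, 79, 79]
t=17: [80, 80, 80, 80]
t=18: [81, 81, 81, 81]
t=19: [82, 82, 82, 82]
t=20: [83, 83, 83, 83]
t=21: [84, 84, 84, 84]
t=22: [85, 85, 85, 85]
t=23: [86, 86, 86, 86]
t=24: [87, 87, 87, 87]
t=25: [88, 88, 88, 88]
t=26: [89, 89, 89, 89]
t=27: [90, 90, 90, 90]
t=28: [91, 91, 91, 91]
t=29: [92, 92, 92, 92]
t=30: [93, 93, 93, 93]
t=31: [94, 94, 94, 94]
t=32: [96, 96, 96, 96]
t=33: [98, 98, 98, 98]
t=34: [100, 100, 100, 100]
t=35: [102, 102, 102, 102]
t=36: [104, 104, 104, 104]
t=37: [106, 106, 106, 106]
t=38: [108, 108, 108, 108]
t=39: [110, 110, 110, 110]
t=40: [112, 112, 112, 112]
t=41: [114, 114, 114, 114]
t=42: [116, 116, 116, 116]
t=43: [118, 118, 118, 118]
t=44: [120, 120, 120, 120]
t=45: [122, 122, 122, 122]
t=46: [124, 124, 124, 124]
t=47: [126, 126, 126, 126]
t=48: [128, 128, 128, 128]
t=49: [130, 130, 130, 130]
t=50: [132, 132, 132, 132]
t=51: [134, 134, 134, 134]
t=52: [136, 136, 136, 136]
t=53: [138, 138, 138, 138]
t=54: [140, 140, 140, 140]
t=55: [143, 143, 143, 143]
t=56: [146, 146, 146, 146]
t=57: [149, 149, 149, 149]
t=58: [152, 152, 152, 152]
t=59: [155, 155, 155, 155]
t=60: [158, 158, 158, 158]
t=61: [161, 161, 161, 161]
t=62: [164, 164, 164, 164]
t=63: [167, 167, 167, 167]
t=64: [170, 170, 170, 170]
t=65: [173, 173, 173, 173]
t=66: [176, 176, 176, 176]
t=67: [179, 179, 179, 179]
t=68: [182, 182, 182, 182]
t=69: [185, 185, 185, 185]
t=70: [188, 188, 188, 188]
t=71: [192, 192, 192, 192]
t=72: [196, 196, 196, 196]
t=73: [200, 200, 200, 200]
t=74: [204, 204, 204, 204]
t=75: [208, 208, 208, 208]
t=76: [212, 212, 212, 212]
t=77: [216, 216, 216, 216]
t=78: [220, 220, 220, 220]
t=79: [224, 224, 224, 224]
t=80: [228, 228, 228, 228]
t=81: [232, 232, 232, 232]
t=82: [236, 236, 236, 236]
t=83: [241, 241, 241, 241]
t=84: [246, 246, 246, 246]
t=85: [251, 251, 251, 251]
t=86: [256, 256, 256, 256]
t=87: [261, 261, 261, 261]
t=88: [256, 256, 256, 256]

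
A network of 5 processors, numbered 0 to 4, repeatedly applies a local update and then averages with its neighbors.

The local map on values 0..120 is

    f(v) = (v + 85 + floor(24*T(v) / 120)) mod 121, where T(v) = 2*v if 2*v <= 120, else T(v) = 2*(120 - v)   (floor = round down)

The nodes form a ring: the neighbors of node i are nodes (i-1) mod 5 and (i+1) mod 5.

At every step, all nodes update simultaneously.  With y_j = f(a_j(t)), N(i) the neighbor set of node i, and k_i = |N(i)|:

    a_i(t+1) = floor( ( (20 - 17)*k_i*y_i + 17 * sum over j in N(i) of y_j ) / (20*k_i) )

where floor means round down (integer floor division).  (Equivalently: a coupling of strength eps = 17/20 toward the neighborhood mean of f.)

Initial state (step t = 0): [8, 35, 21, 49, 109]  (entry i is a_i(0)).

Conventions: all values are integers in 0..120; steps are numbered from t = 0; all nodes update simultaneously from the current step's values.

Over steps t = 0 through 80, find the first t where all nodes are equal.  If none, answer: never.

Simulating step by step:
t=0: [8, 35, 21, 49, 109]  (not all equal)
t=1: [52, 91, 36, 85, 65]  (not all equal)
t=2: [55, 31, 56, 37, 49]  (not all equal)
t=3: [22, 36, 15, 33, 28]  (not all equal)
t=4: [24, 96, 26, 47, 53]  (not all equal)
t=5: [63, 60, 41, 20, 68]  (not all equal)
t=6: [49, 36, 71, 47, 76]  (not all equal)
t=7: [34, 38, 26, 51, 34]  (not all equal)
t=8: [13, 7, 22, 9, 21]  (not all equal)
t=9: [103, 106, 98, 111, 102]  (not all equal)
t=10: [73, 72, 75, 72, 75]  (not all equal)
t=11: [55, 55, 55, 56, 55]  (not all equal)
t=12: [41, 41, 41, 41, 41]  (all equal)

Answer: 12
Key observation: Synchronization is absorbing here: once all nodes are equal they stay equal, and step 12 is the first all-equal step.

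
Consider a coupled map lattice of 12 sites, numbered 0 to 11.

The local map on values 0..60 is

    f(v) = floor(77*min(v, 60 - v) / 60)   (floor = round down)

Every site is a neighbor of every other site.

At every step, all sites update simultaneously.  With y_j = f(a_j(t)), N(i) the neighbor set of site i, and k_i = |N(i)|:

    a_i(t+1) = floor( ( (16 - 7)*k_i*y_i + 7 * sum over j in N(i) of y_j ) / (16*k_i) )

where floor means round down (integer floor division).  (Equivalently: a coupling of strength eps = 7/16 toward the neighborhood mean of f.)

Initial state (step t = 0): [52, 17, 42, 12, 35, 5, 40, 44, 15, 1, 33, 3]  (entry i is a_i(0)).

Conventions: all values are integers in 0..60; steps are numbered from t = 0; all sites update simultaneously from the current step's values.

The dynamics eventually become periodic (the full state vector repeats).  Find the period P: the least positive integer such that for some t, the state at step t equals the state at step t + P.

Simulating step by step:
t=0: [52, 17, 42, 12, 35, 5, 40, 44, 15, 1, 33, 3]
t=1: [13, 19, 20, 16, 25, 11, 21, 18, 18, 8, 26, 9]
t=2: [18, 22, 23, 20, 26, 17, 23, 22, 22, 15, 27, 15]
t=3: [24, 27, 27, 25, 29, 23, 27, 27, 27, 22, 30, 22]
t=4: [31, 33, 33, 32, 34, 30, 33, 33, 33, 30, 35, 30]
t=5: [36, 34, 34, 35, 33, 36, 34, 34, 34, 36, 33, 36]
t=6: [30, 32, 32, 32, 33, 30, 32, 32, 32, 30, 33, 30]
t=7: [36, 35, 35, 35, 34, 36, 35, 35, 35, 36, 34, 36]
t=8: [30, 31, 31, 31, 32, 30, 31, 31, 31, 30, 32, 30]
t=9: [37, 37, 37, 37, 35, 37, 37, 37, 37, 37, 35, 37]
t=10: [29, 29, 29, 29, 30, 29, 29, 29, 29, 29, 30, 29]
t=11: [37, 37, 37, 37, 37, 37, 37, 37, 37, 37, 37, 37]
t=12: [29, 29, 29, 29, 29, 29, 29, 29, 29, 29, 29, 29]
t=13: [37, 37, 37, 37, 37, 37, 37, 37, 37, 37, 37, 37]

Answer: 2
Key observation: The state at step 11, [37, 37, 37, 37, 37, 37, 37, 37, 37, 37, 37, 37], reappears at step 13 — and no state repeats earlier — so the cycle the system enters has period 2.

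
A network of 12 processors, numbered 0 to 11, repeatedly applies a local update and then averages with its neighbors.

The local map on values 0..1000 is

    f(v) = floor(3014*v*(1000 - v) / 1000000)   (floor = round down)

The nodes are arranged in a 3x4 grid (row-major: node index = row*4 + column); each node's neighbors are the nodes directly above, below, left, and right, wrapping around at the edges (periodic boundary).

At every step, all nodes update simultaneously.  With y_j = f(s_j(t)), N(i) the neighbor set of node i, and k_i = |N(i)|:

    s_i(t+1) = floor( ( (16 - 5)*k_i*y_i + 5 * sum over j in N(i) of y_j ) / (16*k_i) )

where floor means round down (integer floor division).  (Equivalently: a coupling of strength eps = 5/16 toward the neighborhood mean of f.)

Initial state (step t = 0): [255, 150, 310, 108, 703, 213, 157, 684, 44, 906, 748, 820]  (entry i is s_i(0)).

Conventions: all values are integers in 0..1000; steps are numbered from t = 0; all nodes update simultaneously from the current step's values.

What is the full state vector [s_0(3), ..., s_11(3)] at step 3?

Answer: [606, 600, 585, 605, 610, 592, 575, 593, 693, 665, 590, 612]

Derivation:
t=0: [255, 150, 310, 108, 703, 213, 157, 684, 44, 906, 748, 820]
t=1: [504, 418, 570, 379, 577, 477, 458, 585, 235, 299, 526, 432]
t=2: [730, 728, 737, 718, 722, 738, 746, 731, 595, 650, 739, 721]
t=3: [606, 600, 585, 605, 610, 592, 575, 593, 693, 665, 590, 612]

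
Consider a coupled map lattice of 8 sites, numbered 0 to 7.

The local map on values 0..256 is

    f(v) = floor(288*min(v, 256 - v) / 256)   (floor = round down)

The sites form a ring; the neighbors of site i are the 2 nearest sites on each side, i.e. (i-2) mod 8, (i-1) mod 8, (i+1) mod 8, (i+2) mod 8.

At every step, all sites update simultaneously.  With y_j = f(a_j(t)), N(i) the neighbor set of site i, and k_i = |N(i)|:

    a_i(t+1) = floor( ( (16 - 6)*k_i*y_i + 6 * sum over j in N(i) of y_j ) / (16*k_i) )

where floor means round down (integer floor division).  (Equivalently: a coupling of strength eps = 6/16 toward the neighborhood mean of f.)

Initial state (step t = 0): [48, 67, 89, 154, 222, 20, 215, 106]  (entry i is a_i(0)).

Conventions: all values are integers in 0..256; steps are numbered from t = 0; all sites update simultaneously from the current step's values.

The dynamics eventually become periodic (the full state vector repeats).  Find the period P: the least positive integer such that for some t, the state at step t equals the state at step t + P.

Simulating step by step:
t=0: [48, 67, 89, 154, 222, 20, 215, 106]
t=1: [65, 83, 88, 93, 50, 43, 50, 92]
t=2: [78, 93, 92, 92, 63, 59, 61, 89]
t=3: [89, 101, 98, 96, 75, 73, 72, 92]
t=4: [100, 110, 106, 103, 88, 86, 85, 99]
t=5: [112, 119, 116, 112, 101, 99, 98, 109]
t=6: [125, 130, 127, 124, 115, 113, 113, 121]
t=7: [138, 140, 140, 137, 130, 129, 129, 135]
t=8: [132, 131, 131, 134, 139, 140, 140, 136]
t=9: [137, 139, 138, 136, 132, 131, 131, 134]
t=10: [133, 132, 132, 135, 138, 139, 138, 136]
t=11: [137, 138, 137, 135, 132, 132, 132, 135]
t=12: [133, 132, 133, 135, 138, 138, 138, 135]
t=13: [137, 138, 137, 135, 132, 132, 132, 135]

Answer: 2
Key observation: The state at step 11, [137, 138, 137, 135, 132, 132, 132, 135], reappears at step 13 — and no state repeats earlier — so the cycle the system enters has period 2.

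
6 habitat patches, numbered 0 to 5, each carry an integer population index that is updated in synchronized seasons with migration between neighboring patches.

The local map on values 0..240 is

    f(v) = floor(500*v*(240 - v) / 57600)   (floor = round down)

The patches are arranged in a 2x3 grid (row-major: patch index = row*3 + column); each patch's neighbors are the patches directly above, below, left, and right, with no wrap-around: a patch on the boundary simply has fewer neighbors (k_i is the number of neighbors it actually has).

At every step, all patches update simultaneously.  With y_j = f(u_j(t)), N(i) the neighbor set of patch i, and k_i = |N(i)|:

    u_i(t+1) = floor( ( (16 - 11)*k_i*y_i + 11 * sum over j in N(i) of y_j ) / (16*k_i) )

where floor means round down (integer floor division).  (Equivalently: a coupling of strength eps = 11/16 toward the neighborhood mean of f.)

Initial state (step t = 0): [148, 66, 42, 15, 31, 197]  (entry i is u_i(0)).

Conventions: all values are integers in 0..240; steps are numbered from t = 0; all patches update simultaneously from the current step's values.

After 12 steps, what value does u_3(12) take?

Simulating step by step:
t=0: [148, 66, 42, 15, 31, 197]
t=1: [80, 87, 81, 68, 63, 66]
t=2: [108, 108, 108, 102, 102, 102]
t=3: [122, 122, 122, 122, 122, 122]
t=4: [124, 124, 124, 124, 124, 124]
t=5: [124, 124, 124, 124, 124, 124]
t=6: [124, 124, 124, 124, 124, 124]
t=7: [124, 124, 124, 124, 124, 124]
t=8: [124, 124, 124, 124, 124, 124]
t=9: [124, 124, 124, 124, 124, 124]
t=10: [124, 124, 124, 124, 124, 124]
t=11: [124, 124, 124, 124, 124, 124]
t=12: [124, 124, 124, 124, 124, 124]

Answer: u_3(12) = 124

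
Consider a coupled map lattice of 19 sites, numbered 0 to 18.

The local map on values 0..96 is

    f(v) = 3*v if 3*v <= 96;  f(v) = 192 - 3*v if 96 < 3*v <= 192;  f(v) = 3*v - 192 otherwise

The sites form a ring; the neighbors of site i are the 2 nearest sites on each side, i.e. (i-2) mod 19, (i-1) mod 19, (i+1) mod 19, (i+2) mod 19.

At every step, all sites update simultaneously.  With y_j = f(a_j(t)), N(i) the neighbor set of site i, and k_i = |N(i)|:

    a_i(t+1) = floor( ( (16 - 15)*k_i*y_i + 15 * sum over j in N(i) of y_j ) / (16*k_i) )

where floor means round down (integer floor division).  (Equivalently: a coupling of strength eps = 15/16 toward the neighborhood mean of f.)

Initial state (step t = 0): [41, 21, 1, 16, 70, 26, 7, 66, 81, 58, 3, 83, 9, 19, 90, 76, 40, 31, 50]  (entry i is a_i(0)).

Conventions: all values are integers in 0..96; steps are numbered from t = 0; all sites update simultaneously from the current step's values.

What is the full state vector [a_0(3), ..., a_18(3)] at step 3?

Answer: [54, 46, 38, 28, 21, 23, 32, 33, 21, 22, 19, 18, 35, 46, 54, 72, 84, 80, 68]

Derivation:
t=0: [41, 21, 1, 16, 70, 26, 7, 66, 81, 58, 3, 83, 9, 19, 90, 76, 40, 31, 50]
t=1: [51, 41, 46, 40, 36, 26, 37, 39, 15, 29, 36, 29, 48, 49, 49, 72, 62, 57, 72]
t=2: [41, 48, 65, 71, 72, 78, 71, 72, 79, 73, 67, 67, 64, 50, 31, 28, 27, 23, 33]
t=3: [54, 46, 38, 28, 21, 23, 32, 33, 21, 22, 19, 18, 35, 46, 54, 72, 84, 80, 68]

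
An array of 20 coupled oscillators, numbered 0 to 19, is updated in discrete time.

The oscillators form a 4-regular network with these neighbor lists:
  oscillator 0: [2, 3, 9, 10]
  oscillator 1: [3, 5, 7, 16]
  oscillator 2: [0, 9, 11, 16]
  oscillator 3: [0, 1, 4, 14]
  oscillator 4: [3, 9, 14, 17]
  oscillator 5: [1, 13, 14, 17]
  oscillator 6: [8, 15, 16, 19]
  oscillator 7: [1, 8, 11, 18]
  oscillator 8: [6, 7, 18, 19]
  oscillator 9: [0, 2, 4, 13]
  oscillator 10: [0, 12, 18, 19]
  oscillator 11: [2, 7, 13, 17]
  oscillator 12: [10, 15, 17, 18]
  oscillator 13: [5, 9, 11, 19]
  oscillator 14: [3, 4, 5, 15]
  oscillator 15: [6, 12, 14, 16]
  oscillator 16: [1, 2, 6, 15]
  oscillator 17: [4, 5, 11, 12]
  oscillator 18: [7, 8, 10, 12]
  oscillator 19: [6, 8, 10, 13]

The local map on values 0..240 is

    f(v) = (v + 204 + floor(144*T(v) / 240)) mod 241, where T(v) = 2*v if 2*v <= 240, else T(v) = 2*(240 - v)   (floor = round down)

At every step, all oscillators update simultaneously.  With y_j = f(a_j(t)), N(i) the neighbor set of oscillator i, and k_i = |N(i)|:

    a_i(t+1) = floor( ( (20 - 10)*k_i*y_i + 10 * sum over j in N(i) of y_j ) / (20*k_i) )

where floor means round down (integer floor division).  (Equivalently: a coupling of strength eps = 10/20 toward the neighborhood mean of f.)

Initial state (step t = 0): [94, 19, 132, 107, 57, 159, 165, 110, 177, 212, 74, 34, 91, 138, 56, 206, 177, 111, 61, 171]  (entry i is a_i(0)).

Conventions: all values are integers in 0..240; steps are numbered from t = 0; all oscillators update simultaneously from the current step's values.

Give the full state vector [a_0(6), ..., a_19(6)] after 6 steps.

Answer: [209, 209, 209, 209, 209, 209, 209, 209, 209, 209, 209, 209, 209, 209, 209, 209, 209, 209, 209, 209]

Derivation:
t=0: [94, 19, 132, 107, 57, 159, 165, 110, 177, 212, 74, 34, 91, 138, 56, 206, 177, 111, 61, 171]
t=1: [178, 106, 190, 142, 131, 174, 215, 146, 199, 192, 143, 125, 161, 196, 132, 189, 189, 166, 137, 205]
t=2: [216, 207, 214, 218, 221, 214, 209, 217, 213, 213, 219, 220, 218, 213, 221, 214, 210, 219, 220, 211]
t=3: [207, 208, 207, 207, 206, 207, 208, 207, 207, 207, 207, 207, 207, 207, 206, 207, 208, 207, 207, 208]
t=4: [209, 209, 209, 209, 209, 209, 209, 209, 209, 209, 209, 209, 209, 209, 209, 209, 209, 209, 209, 209]
t=5: [209, 209, 209, 209, 209, 209, 209, 209, 209, 209, 209, 209, 209, 209, 209, 209, 209, 209, 209, 209]
t=6: [209, 209, 209, 209, 209, 209, 209, 209, 209, 209, 209, 209, 209, 209, 209, 209, 209, 209, 209, 209]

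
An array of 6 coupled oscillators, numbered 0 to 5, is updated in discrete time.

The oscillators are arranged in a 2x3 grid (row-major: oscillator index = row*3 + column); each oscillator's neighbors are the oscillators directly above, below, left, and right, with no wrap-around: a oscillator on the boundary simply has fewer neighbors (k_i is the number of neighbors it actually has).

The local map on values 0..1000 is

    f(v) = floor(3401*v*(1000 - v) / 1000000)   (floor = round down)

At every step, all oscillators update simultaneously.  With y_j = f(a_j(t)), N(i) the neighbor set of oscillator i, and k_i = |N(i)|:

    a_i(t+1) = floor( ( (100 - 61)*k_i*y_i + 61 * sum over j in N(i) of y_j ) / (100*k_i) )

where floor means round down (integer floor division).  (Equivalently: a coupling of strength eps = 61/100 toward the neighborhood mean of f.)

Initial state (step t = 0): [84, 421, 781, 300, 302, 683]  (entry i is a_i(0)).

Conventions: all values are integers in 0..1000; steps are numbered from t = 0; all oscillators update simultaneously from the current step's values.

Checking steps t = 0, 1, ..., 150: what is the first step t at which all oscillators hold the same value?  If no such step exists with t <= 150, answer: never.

Simulating step by step:
t=0: [84, 421, 781, 300, 302, 683]  (not all equal)
t=1: [572, 640, 703, 576, 742, 682]  (not all equal)
t=2: [816, 751, 740, 776, 731, 702]  (not all equal)
t=3: [572, 620, 665, 589, 654, 680]  (not all equal)
t=4: [819, 791, 765, 809, 780, 754]  (not all equal)
t=5: [528, 564, 601, 536, 576, 609]  (not all equal)
t=6: [843, 832, 819, 841, 830, 817]  (not all equal)
t=7: [458, 476, 496, 460, 479, 497]  (not all equal)
t=8: [845, 847, 849, 845, 847, 849]  (not all equal)
t=9: [443, 440, 437, 443, 440, 437]  (not all equal)
t=10: [838, 837, 836, 838, 837, 836]  (not all equal)
t=11: [461, 463, 465, 461, 463, 465]  (not all equal)
t=12: [845, 845, 845, 845, 845, 845]  (all equal)

Answer: 12
Key observation: Synchronization is absorbing here: once all oscillators are equal they stay equal, and step 12 is the first all-equal step.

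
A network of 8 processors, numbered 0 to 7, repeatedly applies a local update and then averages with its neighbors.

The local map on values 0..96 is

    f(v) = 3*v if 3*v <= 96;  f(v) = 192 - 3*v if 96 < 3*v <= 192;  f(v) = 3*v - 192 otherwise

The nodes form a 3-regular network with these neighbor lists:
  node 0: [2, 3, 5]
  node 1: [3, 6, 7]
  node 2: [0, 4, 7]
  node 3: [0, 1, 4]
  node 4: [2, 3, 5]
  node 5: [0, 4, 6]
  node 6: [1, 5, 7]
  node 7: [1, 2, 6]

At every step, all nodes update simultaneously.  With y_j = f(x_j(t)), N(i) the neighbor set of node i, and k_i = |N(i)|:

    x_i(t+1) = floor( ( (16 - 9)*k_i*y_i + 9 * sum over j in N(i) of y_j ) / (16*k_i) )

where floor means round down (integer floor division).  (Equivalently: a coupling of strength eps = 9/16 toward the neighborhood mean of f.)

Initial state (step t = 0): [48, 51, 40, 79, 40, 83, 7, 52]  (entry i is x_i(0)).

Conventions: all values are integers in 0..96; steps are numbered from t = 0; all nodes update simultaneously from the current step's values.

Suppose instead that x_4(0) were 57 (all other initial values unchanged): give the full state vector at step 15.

Answer: [37, 14, 27, 20, 18, 27, 13, 13]
Key observation: This trace re-runs the system from the modified initial state.

Derivation:
t=0: [48, 51, 40, 79, 57, 83, 7, 52]
t=1: [53, 36, 51, 39, 41, 41, 33, 40]
t=2: [48, 81, 49, 67, 64, 66, 82, 72]
t=3: [32, 38, 33, 22, 11, 21, 38, 38]
t=4: [83, 75, 79, 67, 56, 66, 75, 80]
t=5: [36, 31, 43, 25, 21, 24, 30, 41]
t=6: [76, 84, 68, 77, 66, 75, 83, 76]
t=7: [31, 51, 19, 36, 18, 33, 49, 39]
t=8: [84, 55, 66, 71, 67, 76, 58, 59]
t=9: [38, 21, 18, 27, 15, 32, 22, 16]
t=10: [77, 64, 55, 70, 63, 77, 67, 55]
t=11: [32, 10, 24, 15, 17, 26, 16, 18]
t=12: [78, 40, 69, 52, 58, 70, 51, 51]
t=13: [31, 52, 25, 40, 20, 26, 41, 40]
t=14: [82, 55, 75, 66, 68, 75, 65, 65]
t=15: [37, 14, 27, 20, 18, 27, 13, 13]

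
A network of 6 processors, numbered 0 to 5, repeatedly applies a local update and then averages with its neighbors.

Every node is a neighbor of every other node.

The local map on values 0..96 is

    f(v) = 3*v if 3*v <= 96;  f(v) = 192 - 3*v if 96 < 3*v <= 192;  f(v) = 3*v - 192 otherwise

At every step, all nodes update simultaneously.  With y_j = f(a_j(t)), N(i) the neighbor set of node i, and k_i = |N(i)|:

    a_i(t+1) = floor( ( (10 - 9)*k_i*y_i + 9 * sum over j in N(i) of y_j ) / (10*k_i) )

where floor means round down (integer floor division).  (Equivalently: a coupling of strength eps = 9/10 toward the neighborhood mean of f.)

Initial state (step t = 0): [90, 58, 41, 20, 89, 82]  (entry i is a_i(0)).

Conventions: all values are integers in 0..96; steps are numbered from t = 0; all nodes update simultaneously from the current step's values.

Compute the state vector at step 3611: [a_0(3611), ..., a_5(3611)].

Simulating step by step:
t=0: [90, 58, 41, 20, 89, 82]
t=1: [57, 62, 58, 58, 57, 59]
t=2: [16, 17, 16, 16, 16, 16]
t=3: [48, 48, 48, 48, 48, 48]
t=4: [48, 48, 48, 48, 48, 48]

Answer: [48, 48, 48, 48, 48, 48]
Key observation: The state at step 3, [48, 48, 48, 48, 48, 48], reappears at step 4: the system is in a cycle of period 1 from step 3 on.  Therefore the state at step 3611 equals the state at step 3 + ((3611 - 3) mod 1) = 3, which is [48, 48, 48, 48, 48, 48].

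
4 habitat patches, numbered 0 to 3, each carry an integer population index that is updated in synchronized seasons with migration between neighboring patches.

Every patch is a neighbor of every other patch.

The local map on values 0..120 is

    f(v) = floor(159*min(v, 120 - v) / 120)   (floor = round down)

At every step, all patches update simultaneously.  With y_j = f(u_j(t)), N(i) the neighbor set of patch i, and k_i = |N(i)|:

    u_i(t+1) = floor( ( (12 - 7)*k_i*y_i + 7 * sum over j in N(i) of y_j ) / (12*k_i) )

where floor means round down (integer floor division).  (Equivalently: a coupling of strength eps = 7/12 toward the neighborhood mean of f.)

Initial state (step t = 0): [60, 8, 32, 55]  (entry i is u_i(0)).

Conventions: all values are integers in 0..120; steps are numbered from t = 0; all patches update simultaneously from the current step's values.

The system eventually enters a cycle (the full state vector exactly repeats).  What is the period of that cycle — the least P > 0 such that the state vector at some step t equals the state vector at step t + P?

Simulating step by step:
t=0: [60, 8, 32, 55]
t=1: [57, 41, 48, 55]
t=2: [68, 63, 65, 67]
t=3: [70, 72, 71, 70]
t=4: [65, 64, 64, 65]
t=5: [72, 73, 73, 72]
t=6: [62, 62, 62, 62]
t=7: [76, 76, 76, 76]
t=8: [58, 58, 58, 58]
t=9: [76, 76, 76, 76]

Answer: 2
Key observation: The state at step 7, [76, 76, 76, 76], reappears at step 9 — and no state repeats earlier — so the cycle the system enters has period 2.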